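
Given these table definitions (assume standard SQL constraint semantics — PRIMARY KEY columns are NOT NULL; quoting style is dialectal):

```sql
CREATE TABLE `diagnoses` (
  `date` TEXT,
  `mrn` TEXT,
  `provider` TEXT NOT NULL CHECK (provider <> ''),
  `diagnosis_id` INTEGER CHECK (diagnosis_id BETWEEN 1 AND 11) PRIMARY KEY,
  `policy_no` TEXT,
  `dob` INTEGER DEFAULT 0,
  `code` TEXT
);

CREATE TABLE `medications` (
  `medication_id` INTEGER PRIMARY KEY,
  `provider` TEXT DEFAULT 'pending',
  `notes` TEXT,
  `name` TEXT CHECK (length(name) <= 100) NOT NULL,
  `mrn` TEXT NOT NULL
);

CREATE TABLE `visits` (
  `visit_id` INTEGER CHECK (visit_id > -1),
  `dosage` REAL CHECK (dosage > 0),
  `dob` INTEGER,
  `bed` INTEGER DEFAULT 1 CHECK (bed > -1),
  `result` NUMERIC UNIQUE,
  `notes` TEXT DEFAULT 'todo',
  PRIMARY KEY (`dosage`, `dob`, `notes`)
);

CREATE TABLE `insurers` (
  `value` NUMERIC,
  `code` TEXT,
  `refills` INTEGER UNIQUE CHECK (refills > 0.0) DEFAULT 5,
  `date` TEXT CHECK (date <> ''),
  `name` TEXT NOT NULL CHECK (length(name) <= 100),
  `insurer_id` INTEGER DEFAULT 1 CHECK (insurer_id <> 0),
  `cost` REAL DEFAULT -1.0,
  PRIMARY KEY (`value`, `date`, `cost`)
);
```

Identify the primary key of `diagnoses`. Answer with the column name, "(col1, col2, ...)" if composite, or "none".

diagnosis_id is declared PRIMARY KEY inline on the column.

diagnosis_id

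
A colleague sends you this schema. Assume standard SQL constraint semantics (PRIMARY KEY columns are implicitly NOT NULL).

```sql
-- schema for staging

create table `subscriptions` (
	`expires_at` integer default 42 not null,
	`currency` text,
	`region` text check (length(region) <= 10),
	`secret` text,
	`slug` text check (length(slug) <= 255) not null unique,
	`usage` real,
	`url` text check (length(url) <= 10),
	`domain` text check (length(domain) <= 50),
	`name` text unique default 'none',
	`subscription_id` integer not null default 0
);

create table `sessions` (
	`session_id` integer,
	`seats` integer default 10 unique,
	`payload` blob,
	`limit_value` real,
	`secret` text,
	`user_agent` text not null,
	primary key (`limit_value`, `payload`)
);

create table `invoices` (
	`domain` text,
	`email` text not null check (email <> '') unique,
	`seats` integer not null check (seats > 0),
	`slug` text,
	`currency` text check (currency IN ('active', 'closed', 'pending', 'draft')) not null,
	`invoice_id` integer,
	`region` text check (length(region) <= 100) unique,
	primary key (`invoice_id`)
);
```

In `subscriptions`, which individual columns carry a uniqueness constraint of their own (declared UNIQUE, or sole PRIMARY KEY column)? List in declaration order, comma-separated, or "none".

slug, name

- expires_at: no UNIQUE or single-column PK constraint.
- currency: no UNIQUE or single-column PK constraint.
- region: no UNIQUE or single-column PK constraint.
- secret: no UNIQUE or single-column PK constraint.
- slug: declared UNIQUE → unique.
- usage: no UNIQUE or single-column PK constraint.
- url: no UNIQUE or single-column PK constraint.
- domain: no UNIQUE or single-column PK constraint.
- name: declared UNIQUE → unique.
- subscription_id: no UNIQUE or single-column PK constraint.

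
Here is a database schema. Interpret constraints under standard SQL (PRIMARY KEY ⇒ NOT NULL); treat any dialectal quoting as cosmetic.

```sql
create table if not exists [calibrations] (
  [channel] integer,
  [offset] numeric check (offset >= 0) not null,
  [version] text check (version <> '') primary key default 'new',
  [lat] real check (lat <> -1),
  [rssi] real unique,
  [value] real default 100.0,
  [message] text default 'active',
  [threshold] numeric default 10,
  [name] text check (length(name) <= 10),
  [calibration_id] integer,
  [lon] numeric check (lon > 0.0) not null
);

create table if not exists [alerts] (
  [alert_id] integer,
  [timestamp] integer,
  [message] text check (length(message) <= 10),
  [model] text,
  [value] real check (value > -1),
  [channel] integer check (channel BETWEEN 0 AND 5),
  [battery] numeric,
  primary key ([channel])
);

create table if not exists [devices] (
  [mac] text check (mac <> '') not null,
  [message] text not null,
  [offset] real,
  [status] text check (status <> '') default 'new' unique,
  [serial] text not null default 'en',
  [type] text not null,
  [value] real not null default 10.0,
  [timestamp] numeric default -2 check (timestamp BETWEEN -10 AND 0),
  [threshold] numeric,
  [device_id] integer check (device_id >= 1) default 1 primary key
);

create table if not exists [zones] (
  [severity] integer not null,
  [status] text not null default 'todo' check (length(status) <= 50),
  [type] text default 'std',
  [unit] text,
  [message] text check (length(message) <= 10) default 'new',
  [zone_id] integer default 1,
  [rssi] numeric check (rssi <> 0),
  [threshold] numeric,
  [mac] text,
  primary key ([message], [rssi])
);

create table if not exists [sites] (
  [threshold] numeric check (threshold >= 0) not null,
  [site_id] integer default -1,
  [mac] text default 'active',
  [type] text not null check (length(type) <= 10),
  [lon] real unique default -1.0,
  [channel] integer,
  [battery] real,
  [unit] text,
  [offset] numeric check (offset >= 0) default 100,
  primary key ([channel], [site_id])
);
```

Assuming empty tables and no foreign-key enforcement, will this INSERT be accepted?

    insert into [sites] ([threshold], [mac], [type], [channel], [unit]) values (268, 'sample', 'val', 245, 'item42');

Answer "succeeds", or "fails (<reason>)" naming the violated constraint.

succeeds

NOT NULL columns: channel is supplied; site_id defaults to -1; threshold is supplied; type is supplied.
CHECK constraints: 268 satisfies (threshold >= 0); 'val' satisfies (length(type) <= 10).
No constraint is violated.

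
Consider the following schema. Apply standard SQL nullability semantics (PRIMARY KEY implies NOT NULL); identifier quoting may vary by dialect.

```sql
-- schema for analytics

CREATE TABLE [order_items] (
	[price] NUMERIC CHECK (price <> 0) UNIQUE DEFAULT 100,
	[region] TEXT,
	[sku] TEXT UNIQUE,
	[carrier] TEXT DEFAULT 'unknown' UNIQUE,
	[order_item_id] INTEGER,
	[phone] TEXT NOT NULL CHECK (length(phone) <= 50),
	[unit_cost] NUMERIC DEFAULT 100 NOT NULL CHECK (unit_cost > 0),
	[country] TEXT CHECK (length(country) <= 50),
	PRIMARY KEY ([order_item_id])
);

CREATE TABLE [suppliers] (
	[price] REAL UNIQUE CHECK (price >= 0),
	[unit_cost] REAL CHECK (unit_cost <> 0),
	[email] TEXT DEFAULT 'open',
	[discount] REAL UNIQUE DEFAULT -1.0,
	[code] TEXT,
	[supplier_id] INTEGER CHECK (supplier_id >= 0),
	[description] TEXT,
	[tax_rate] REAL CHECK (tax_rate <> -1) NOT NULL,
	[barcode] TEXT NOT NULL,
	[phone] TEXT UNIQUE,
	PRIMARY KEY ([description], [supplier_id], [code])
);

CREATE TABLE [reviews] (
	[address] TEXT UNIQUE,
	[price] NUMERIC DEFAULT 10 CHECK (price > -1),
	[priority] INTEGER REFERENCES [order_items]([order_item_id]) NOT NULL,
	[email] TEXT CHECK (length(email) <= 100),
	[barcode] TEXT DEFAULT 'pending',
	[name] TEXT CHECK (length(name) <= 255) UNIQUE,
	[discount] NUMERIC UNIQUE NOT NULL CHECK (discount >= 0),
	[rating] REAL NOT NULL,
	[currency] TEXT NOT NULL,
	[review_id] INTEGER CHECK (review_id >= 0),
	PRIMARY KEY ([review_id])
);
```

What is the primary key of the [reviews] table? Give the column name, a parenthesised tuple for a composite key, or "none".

review_id

review_id is declared PRIMARY KEY as a table-level PRIMARY KEY clause.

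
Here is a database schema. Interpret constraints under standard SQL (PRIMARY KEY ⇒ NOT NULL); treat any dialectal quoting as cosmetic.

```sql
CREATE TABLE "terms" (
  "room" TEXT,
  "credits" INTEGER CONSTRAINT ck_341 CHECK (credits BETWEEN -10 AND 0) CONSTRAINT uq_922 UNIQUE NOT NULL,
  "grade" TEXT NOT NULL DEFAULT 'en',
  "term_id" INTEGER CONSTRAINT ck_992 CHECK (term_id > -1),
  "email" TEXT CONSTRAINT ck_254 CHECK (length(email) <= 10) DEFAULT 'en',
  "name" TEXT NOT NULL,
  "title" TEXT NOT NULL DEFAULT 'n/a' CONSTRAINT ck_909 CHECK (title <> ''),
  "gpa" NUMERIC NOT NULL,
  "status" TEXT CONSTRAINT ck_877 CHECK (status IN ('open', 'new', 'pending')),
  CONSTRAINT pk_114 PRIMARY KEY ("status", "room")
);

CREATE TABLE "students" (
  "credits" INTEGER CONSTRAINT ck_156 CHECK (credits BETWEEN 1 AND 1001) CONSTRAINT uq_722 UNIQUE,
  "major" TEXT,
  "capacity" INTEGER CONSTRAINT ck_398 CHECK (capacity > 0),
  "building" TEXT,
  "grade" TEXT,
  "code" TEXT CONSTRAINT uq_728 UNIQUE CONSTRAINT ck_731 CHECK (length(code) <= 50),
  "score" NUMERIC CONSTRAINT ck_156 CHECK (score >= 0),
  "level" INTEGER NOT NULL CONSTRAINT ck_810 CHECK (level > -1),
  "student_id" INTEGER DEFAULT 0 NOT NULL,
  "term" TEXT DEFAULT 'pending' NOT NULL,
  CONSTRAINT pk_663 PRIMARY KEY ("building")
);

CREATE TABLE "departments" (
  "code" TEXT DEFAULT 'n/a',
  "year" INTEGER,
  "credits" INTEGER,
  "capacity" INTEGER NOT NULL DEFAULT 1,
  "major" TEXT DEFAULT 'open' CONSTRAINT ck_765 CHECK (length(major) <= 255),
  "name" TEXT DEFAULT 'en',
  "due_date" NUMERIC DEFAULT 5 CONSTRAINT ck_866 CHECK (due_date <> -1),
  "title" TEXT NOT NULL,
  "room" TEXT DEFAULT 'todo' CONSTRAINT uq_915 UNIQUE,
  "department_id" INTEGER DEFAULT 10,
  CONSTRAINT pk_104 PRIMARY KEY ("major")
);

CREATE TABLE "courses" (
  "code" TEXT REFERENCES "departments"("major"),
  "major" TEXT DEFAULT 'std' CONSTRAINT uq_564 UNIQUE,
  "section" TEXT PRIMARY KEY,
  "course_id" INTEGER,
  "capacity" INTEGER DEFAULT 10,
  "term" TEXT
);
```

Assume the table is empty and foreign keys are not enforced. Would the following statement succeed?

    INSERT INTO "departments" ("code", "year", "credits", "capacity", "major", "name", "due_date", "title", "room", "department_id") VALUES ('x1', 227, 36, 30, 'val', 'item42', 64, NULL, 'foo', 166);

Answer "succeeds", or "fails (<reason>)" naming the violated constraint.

title is explicitly set to NULL, but title is declared NOT NULL.

fails (NOT NULL on title)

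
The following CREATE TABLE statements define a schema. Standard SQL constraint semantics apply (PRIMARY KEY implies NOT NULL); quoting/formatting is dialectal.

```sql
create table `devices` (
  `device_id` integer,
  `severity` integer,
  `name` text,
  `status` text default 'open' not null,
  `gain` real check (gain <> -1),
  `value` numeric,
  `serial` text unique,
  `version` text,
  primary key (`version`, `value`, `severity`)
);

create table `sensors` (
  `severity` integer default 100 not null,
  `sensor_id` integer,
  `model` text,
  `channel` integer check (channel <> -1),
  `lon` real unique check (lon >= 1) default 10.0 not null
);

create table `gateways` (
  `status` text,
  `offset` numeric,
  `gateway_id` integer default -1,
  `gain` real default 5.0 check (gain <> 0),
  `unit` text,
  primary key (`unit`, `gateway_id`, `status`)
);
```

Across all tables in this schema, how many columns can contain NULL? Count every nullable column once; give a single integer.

devices: 4 nullable (device_id, name, gain, serial — PK (version, value, severity) and explicit NOT NULL columns excluded).
sensors: 3 nullable (sensor_id, model, channel — PK none and explicit NOT NULL columns excluded).
gateways: 2 nullable (offset, gain — PK (unit, gateway_id, status) and explicit NOT NULL columns excluded).
Total: 4 + 3 + 2 = 9.

9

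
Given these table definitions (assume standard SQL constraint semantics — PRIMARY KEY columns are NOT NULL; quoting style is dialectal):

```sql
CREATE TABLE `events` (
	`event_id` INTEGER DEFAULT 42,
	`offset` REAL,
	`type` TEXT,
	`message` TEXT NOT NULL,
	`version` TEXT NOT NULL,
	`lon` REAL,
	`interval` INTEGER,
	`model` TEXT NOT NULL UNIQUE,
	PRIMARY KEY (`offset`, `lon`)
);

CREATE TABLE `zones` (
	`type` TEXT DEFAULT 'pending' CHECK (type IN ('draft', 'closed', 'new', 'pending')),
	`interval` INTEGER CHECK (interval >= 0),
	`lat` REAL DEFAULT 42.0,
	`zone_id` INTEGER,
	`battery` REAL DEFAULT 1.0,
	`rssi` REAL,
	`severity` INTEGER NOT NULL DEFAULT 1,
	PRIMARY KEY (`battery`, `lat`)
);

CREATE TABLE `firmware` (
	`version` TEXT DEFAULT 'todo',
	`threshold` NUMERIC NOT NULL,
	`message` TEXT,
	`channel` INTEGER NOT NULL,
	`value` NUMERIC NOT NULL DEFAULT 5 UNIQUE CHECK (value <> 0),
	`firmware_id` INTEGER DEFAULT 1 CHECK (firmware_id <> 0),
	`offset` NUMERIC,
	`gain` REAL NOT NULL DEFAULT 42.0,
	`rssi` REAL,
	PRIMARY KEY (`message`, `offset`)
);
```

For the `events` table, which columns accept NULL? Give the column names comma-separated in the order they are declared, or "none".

event_id, type, interval

- event_id: DEFAULT only fills an omitted column; an explicit NULL is still allowed → nullable.
- offset: part of the PRIMARY KEY, which implies NOT NULL → not nullable.
- type: no NOT NULL constraint applies → nullable.
- message: declared NOT NULL → not nullable.
- version: declared NOT NULL → not nullable.
- lon: part of the PRIMARY KEY, which implies NOT NULL → not nullable.
- interval: no NOT NULL constraint applies → nullable.
- model: declared NOT NULL → not nullable.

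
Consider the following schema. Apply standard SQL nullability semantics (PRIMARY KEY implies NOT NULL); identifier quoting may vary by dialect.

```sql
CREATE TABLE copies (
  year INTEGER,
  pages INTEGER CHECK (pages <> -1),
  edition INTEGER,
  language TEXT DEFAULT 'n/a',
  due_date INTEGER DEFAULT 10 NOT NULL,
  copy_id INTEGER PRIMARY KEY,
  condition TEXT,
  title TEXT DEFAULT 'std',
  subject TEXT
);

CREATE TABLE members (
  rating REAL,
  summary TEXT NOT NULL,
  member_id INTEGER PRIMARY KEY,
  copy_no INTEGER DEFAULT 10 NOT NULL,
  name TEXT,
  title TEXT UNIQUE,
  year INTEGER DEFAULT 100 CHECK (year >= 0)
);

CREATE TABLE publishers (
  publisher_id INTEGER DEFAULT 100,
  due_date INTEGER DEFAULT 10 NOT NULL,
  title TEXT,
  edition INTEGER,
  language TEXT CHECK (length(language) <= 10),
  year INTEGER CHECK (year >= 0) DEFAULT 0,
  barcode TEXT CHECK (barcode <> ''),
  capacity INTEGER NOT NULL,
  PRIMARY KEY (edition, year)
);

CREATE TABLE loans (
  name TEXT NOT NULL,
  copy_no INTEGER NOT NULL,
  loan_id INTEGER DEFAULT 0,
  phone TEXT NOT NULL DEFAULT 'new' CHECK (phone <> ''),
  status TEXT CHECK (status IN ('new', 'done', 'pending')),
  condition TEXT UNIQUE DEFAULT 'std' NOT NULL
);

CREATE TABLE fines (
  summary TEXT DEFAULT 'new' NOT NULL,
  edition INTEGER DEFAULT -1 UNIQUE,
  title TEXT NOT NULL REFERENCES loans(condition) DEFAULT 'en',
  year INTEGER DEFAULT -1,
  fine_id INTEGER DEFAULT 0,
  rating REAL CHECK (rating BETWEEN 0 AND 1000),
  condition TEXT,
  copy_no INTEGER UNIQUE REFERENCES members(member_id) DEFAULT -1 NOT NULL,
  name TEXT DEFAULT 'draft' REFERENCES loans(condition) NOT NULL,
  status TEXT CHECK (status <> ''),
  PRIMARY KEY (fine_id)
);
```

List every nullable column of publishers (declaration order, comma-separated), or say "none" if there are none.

- publisher_id: DEFAULT only fills an omitted column; an explicit NULL is still allowed → nullable.
- due_date: declared NOT NULL → not nullable.
- title: no NOT NULL constraint applies → nullable.
- edition: part of the PRIMARY KEY, which implies NOT NULL → not nullable.
- language: CHECK does not forbid NULL (a CHECK constraint passes when its expression is NULL) → nullable.
- year: part of the PRIMARY KEY, which implies NOT NULL → not nullable.
- barcode: CHECK does not forbid NULL (a CHECK constraint passes when its expression is NULL) → nullable.
- capacity: declared NOT NULL → not nullable.

publisher_id, title, language, barcode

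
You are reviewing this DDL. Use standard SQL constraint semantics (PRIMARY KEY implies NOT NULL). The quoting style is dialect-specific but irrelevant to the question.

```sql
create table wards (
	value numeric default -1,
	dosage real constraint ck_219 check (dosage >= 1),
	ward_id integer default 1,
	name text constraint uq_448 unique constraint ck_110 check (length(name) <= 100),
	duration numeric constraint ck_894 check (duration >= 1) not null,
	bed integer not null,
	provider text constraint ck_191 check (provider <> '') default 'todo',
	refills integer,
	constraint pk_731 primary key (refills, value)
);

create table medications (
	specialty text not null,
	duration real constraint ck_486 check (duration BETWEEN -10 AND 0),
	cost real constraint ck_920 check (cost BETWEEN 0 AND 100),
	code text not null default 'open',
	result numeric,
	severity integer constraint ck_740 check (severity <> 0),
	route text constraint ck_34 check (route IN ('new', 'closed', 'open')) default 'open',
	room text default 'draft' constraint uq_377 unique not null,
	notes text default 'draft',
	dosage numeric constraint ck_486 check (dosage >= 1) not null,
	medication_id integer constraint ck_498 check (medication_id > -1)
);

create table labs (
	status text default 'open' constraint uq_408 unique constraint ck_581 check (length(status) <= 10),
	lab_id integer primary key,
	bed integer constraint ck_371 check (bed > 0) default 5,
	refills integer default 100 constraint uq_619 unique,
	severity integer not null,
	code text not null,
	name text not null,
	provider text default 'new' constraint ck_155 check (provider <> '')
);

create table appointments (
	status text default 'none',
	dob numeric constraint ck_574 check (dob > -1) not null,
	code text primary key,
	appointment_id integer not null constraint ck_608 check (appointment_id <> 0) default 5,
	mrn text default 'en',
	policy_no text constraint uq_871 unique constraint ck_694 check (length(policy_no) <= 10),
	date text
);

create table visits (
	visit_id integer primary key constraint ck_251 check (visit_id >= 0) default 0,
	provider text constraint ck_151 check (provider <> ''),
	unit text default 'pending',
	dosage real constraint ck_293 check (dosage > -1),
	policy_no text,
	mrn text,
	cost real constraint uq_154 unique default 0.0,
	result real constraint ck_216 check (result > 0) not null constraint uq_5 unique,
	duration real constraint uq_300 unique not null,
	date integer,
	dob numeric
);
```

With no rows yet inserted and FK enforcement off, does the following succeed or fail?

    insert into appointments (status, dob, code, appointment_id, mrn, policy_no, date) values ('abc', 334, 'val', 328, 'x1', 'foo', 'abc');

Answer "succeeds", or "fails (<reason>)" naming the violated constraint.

succeeds

NOT NULL columns: appointment_id is supplied; code is supplied; dob is supplied.
CHECK constraints: 334 satisfies (dob > -1); 328 satisfies (appointment_id <> 0); 'foo' satisfies (length(policy_no) <= 10).
No constraint is violated.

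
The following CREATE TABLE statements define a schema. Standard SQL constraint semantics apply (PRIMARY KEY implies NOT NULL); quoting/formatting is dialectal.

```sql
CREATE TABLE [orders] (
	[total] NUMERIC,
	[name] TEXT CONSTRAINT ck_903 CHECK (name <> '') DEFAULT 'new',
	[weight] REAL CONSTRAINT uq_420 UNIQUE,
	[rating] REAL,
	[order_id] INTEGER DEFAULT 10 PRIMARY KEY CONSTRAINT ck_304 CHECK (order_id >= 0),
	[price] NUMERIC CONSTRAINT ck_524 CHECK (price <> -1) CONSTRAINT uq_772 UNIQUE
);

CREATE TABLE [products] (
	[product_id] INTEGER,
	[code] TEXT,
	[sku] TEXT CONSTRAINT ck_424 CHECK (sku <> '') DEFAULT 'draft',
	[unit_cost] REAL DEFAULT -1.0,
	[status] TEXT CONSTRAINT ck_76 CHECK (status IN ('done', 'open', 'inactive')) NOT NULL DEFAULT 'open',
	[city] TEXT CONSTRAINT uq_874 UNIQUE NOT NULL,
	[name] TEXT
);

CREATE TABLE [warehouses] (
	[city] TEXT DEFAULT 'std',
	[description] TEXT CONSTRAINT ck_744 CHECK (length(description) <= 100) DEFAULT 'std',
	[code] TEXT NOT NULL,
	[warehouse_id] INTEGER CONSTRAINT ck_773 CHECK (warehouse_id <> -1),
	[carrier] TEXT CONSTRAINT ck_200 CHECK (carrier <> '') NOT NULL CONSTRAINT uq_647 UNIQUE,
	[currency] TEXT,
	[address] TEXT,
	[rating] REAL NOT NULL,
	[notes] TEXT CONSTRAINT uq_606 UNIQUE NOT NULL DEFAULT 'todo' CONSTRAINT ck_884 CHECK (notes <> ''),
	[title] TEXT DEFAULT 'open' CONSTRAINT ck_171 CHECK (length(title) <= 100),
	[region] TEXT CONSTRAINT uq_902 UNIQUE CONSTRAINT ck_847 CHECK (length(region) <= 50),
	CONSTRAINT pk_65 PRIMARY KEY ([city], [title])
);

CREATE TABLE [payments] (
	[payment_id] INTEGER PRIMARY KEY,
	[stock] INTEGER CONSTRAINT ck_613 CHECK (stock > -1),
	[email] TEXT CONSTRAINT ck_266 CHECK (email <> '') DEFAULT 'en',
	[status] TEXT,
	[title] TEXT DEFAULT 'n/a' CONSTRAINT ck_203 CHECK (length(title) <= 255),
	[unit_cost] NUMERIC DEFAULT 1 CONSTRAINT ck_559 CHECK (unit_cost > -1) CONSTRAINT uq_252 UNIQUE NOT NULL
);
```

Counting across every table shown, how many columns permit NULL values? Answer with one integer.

orders: 5 nullable (total, name, weight, rating, price — PK (order_id) and explicit NOT NULL columns excluded).
products: 5 nullable (product_id, code, sku, unit_cost, name — PK none and explicit NOT NULL columns excluded).
warehouses: 5 nullable (description, warehouse_id, currency, address, region — PK (city, title) and explicit NOT NULL columns excluded).
payments: 4 nullable (stock, email, status, title — PK (payment_id) and explicit NOT NULL columns excluded).
Total: 5 + 5 + 5 + 4 = 19.

19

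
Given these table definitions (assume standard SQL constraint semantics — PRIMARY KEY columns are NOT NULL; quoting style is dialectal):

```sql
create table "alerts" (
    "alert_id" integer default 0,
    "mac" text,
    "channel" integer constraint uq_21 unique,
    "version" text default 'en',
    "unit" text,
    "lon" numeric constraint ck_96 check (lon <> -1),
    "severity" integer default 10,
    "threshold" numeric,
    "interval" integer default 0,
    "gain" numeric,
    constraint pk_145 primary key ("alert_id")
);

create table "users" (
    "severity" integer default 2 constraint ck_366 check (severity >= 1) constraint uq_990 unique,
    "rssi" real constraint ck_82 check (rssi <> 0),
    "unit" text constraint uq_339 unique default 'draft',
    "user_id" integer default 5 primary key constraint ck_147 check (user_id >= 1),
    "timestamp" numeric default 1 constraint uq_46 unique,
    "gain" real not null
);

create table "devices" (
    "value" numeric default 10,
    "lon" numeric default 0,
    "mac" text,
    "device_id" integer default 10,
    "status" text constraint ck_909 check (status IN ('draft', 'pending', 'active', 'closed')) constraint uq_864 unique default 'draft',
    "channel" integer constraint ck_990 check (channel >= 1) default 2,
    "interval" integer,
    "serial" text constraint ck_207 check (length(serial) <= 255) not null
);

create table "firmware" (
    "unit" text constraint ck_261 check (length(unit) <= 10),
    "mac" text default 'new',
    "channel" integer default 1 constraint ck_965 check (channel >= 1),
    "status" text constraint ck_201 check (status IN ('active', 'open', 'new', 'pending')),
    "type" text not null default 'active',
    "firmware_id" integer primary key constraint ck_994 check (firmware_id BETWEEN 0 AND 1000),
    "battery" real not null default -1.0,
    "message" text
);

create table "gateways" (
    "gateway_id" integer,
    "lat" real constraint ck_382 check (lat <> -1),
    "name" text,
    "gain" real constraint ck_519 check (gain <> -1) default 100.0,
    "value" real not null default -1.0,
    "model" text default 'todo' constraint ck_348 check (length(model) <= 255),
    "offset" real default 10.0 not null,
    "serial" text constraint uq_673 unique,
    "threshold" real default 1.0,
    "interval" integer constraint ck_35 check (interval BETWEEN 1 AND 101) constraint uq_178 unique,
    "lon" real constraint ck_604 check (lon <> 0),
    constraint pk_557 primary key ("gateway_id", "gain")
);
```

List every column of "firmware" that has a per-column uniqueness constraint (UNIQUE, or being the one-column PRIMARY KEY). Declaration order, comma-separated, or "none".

firmware_id

- unit: no UNIQUE or single-column PK constraint.
- mac: no UNIQUE or single-column PK constraint.
- channel: no UNIQUE or single-column PK constraint.
- status: no UNIQUE or single-column PK constraint.
- type: no UNIQUE or single-column PK constraint.
- firmware_id: single-column PRIMARY KEY → unique.
- battery: no UNIQUE or single-column PK constraint.
- message: no UNIQUE or single-column PK constraint.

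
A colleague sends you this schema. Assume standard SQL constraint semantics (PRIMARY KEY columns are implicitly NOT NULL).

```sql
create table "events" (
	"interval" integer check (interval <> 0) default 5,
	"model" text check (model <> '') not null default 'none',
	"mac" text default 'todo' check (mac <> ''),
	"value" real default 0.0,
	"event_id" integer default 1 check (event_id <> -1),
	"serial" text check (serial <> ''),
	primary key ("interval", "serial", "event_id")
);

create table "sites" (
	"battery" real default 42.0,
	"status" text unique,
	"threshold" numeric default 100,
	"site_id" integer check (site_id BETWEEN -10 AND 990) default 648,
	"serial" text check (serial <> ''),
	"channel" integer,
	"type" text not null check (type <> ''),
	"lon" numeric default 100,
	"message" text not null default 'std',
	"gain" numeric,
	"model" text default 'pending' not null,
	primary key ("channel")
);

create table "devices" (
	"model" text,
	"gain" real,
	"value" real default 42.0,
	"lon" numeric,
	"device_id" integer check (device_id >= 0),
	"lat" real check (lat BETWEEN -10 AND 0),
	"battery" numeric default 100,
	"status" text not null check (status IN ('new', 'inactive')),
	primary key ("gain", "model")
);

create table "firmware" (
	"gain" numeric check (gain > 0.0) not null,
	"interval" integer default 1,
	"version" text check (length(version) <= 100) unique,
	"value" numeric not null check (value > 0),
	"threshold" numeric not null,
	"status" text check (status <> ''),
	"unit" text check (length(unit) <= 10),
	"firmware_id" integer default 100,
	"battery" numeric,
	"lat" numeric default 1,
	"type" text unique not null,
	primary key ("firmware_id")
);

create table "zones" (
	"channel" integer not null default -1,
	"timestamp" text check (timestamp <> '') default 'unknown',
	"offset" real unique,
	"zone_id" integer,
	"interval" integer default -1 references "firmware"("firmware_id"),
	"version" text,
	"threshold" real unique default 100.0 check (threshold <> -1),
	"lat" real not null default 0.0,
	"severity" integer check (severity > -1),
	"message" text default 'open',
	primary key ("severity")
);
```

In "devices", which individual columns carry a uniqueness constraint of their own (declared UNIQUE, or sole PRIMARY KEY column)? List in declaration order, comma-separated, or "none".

none

- model: part of a composite PRIMARY KEY — only the tuple is unique, not this column on its own.
- gain: part of a composite PRIMARY KEY — only the tuple is unique, not this column on its own.
- value: no UNIQUE or single-column PK constraint.
- lon: no UNIQUE or single-column PK constraint.
- device_id: no UNIQUE or single-column PK constraint.
- lat: no UNIQUE or single-column PK constraint.
- battery: no UNIQUE or single-column PK constraint.
- status: no UNIQUE or single-column PK constraint.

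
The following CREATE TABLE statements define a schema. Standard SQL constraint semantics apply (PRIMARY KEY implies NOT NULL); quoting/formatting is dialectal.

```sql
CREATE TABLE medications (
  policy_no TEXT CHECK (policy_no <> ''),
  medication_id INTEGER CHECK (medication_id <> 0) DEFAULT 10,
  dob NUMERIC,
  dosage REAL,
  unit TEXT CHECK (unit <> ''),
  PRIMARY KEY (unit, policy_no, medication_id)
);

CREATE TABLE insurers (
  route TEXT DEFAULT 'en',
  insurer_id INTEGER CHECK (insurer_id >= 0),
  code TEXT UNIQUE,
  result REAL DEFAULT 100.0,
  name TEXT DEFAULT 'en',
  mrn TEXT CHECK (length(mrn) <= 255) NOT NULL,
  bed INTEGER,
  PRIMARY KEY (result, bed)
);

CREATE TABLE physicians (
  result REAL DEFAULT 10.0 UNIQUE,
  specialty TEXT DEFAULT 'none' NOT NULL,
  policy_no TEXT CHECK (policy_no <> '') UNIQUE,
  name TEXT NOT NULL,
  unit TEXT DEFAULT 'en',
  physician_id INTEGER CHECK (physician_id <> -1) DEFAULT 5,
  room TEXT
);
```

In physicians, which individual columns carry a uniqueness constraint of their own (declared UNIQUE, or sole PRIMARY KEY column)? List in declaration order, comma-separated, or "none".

result, policy_no

- result: declared UNIQUE → unique.
- specialty: no UNIQUE or single-column PK constraint.
- policy_no: declared UNIQUE → unique.
- name: no UNIQUE or single-column PK constraint.
- unit: no UNIQUE or single-column PK constraint.
- physician_id: no UNIQUE or single-column PK constraint.
- room: no UNIQUE or single-column PK constraint.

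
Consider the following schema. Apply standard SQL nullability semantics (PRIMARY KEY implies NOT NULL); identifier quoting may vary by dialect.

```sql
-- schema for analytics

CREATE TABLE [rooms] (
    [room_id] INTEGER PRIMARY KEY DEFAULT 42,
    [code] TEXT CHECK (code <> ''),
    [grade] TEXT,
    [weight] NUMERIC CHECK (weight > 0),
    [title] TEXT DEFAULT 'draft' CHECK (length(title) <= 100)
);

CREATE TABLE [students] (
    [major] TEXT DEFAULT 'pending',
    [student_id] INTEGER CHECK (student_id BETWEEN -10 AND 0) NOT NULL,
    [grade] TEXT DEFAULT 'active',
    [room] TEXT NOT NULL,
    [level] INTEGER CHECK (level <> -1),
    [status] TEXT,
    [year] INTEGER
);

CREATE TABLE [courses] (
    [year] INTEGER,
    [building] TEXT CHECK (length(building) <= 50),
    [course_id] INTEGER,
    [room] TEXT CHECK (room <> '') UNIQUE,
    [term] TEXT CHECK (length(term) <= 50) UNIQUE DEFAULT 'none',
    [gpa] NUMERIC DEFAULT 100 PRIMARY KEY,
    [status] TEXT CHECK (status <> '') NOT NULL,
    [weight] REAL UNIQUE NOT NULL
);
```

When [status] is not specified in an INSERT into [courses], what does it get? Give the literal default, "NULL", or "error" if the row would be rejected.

status has no DEFAULT clause.
Omitting it would insert NULL, but it is declared NOT NULL, so the INSERT fails.

error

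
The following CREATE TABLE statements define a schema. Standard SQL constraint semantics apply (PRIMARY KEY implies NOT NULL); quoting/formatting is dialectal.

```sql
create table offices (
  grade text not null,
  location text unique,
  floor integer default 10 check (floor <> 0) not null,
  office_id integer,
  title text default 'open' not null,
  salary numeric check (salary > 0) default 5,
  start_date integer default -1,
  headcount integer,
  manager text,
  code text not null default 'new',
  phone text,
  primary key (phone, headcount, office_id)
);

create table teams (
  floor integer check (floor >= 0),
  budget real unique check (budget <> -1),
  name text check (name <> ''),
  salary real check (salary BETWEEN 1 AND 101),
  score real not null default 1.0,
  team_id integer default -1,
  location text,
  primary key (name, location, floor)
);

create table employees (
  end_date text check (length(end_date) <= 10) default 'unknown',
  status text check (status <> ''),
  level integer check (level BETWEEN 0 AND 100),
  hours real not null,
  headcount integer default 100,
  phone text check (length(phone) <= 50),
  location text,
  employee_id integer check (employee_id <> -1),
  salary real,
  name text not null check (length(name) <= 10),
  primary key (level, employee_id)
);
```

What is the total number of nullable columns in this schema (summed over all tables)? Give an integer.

offices: 4 nullable (location, salary, start_date, manager — PK (phone, headcount, office_id) and explicit NOT NULL columns excluded).
teams: 3 nullable (budget, salary, team_id — PK (name, location, floor) and explicit NOT NULL columns excluded).
employees: 6 nullable (end_date, status, headcount, phone, location, salary — PK (level, employee_id) and explicit NOT NULL columns excluded).
Total: 4 + 3 + 6 = 13.

13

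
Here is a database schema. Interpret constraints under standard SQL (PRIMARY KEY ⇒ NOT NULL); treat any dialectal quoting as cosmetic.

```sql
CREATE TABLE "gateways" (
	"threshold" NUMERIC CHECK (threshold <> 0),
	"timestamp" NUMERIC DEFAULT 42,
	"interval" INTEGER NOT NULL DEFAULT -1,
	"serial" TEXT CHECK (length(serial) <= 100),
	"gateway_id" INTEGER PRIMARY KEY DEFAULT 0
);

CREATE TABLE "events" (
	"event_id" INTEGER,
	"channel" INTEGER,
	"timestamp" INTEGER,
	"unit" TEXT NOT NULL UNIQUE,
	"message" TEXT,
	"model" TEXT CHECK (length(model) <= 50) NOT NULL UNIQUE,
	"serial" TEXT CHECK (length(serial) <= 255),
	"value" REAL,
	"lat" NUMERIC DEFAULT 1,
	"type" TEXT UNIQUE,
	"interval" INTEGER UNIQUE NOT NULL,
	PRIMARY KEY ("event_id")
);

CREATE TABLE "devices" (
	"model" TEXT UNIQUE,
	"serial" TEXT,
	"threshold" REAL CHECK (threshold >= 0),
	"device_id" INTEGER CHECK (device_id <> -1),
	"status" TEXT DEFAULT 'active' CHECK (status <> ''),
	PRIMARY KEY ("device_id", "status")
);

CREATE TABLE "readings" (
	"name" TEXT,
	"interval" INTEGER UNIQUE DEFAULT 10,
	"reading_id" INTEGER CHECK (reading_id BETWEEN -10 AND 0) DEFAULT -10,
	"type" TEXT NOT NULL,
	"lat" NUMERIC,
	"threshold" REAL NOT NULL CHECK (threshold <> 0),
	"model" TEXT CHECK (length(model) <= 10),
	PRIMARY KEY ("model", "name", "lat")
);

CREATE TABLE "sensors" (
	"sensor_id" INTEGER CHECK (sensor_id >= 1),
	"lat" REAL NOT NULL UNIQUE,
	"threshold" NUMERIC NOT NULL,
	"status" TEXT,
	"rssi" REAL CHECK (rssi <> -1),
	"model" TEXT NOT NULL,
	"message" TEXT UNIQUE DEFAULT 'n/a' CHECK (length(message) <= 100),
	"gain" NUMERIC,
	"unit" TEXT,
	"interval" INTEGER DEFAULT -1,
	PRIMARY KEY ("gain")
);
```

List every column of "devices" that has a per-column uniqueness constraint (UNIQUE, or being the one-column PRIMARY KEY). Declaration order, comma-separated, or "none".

model

- model: declared UNIQUE → unique.
- serial: no UNIQUE or single-column PK constraint.
- threshold: no UNIQUE or single-column PK constraint.
- device_id: part of a composite PRIMARY KEY — only the tuple is unique, not this column on its own.
- status: part of a composite PRIMARY KEY — only the tuple is unique, not this column on its own.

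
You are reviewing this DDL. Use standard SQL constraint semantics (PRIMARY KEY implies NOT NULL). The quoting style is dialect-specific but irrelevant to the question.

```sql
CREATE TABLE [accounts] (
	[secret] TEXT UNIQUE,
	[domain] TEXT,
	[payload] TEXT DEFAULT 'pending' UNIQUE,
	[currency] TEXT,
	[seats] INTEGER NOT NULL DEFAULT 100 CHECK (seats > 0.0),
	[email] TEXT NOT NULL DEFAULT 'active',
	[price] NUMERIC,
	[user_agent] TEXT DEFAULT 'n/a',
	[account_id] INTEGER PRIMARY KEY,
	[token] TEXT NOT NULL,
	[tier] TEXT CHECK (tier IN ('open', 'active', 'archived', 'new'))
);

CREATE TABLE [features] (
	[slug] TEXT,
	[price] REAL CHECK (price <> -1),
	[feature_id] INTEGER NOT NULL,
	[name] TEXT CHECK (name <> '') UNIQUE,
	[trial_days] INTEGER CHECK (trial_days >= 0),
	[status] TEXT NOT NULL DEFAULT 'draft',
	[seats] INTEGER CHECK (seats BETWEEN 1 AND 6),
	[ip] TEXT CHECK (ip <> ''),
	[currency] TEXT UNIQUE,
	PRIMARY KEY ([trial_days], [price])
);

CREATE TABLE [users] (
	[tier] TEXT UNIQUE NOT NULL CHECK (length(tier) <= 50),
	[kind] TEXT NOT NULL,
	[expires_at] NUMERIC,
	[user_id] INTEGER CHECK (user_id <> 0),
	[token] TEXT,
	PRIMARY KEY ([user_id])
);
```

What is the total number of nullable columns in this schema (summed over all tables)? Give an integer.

accounts: 7 nullable (secret, domain, payload, currency, price, user_agent, tier — PK (account_id) and explicit NOT NULL columns excluded).
features: 5 nullable (slug, name, seats, ip, currency — PK (trial_days, price) and explicit NOT NULL columns excluded).
users: 2 nullable (expires_at, token — PK (user_id) and explicit NOT NULL columns excluded).
Total: 7 + 5 + 2 = 14.

14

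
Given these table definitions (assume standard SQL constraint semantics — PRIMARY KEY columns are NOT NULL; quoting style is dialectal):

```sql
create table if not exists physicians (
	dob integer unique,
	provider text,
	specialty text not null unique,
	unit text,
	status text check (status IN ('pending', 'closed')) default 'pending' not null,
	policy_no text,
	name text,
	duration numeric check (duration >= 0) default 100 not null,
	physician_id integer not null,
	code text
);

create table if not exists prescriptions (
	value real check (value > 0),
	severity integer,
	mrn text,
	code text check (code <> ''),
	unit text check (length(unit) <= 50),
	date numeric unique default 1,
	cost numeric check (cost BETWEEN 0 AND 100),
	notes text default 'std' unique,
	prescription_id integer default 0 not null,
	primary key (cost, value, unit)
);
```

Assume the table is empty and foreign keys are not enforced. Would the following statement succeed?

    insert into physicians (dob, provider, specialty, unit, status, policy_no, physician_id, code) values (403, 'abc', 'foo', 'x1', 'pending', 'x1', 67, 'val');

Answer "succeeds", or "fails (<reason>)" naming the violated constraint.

NOT NULL columns: duration defaults to 100; physician_id is supplied; specialty is supplied; status is supplied.
CHECK constraints: 'pending' satisfies (status IN ('pending', 'closed')).
No constraint is violated.

succeeds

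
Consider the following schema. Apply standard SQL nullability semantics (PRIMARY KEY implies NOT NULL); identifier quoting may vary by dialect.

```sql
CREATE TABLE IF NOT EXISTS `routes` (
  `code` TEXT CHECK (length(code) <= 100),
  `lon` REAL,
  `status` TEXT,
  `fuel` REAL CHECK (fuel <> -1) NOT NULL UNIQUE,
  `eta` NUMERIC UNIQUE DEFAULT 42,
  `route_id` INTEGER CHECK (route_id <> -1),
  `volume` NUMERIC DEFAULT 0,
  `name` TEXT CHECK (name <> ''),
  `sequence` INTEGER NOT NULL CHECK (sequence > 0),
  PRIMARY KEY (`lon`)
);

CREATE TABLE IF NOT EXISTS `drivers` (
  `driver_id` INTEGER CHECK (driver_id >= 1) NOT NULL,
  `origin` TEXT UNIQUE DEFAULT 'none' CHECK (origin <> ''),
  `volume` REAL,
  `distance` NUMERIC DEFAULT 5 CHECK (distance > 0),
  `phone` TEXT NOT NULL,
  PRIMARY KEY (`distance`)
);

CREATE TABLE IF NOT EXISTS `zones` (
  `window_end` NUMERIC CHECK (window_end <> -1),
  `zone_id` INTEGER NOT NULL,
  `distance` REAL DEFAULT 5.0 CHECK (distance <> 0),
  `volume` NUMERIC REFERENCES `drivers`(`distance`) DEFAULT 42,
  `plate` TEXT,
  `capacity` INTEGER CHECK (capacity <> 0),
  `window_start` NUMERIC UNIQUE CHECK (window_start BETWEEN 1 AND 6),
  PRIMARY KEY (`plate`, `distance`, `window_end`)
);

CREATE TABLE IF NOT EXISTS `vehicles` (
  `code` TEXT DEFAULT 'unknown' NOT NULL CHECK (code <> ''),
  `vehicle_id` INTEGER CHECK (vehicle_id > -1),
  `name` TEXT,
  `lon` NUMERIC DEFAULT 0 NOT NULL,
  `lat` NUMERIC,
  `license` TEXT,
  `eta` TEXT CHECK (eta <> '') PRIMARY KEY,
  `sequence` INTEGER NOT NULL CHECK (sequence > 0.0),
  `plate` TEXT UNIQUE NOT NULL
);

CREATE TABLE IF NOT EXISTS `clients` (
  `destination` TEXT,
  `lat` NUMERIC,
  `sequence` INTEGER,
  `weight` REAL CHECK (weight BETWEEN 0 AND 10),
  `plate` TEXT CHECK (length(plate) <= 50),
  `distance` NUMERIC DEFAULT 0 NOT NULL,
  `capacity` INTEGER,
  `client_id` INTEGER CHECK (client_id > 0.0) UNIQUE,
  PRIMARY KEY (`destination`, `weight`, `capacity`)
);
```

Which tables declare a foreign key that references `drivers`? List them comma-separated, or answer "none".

- zones.volume references drivers(distance).

zones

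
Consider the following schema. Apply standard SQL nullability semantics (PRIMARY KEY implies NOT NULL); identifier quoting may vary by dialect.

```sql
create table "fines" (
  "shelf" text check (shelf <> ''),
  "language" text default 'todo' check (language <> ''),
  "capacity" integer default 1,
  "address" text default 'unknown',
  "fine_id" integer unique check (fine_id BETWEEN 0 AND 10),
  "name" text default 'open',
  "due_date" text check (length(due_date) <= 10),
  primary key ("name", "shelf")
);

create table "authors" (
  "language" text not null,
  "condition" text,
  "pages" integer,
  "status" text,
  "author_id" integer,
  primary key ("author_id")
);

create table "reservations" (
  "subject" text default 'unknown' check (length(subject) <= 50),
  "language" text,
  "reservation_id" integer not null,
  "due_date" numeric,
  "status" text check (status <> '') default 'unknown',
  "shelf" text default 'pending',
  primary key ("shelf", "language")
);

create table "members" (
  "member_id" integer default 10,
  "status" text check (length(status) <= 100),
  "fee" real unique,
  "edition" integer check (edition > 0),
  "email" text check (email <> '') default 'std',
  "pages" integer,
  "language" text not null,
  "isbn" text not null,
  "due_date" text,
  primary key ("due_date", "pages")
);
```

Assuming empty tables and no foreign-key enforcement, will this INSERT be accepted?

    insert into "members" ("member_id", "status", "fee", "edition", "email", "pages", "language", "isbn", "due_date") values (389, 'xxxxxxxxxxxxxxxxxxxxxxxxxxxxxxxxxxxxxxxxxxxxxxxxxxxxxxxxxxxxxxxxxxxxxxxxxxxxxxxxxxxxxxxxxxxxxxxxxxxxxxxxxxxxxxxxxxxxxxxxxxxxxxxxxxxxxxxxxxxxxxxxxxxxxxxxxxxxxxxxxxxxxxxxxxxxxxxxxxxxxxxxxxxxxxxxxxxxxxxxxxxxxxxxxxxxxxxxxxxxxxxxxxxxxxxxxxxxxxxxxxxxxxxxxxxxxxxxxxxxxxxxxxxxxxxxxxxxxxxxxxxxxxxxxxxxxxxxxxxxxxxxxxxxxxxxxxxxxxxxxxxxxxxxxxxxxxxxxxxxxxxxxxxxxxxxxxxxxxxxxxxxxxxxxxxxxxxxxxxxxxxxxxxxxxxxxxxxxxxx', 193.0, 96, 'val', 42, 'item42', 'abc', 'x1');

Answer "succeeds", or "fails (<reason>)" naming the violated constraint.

The value 'xxxxxxxxxxxxxxxxxxxxxxxxxxxxxxxxxxxxxxxxxxxxxxxxxxxxxxxxxxxxxxxxxxxxxxxxxxxxxxxxxxxxxxxxxxxxxxxxxxxxxxxxxxxxxxxxxxxxxxxxxxxxxxxxxxxxxxxxxxxxxxxxxxxxxxxxxxxxxxxxxxxxxxxxxxxxxxxxxxxxxxxxxxxxxxxxxxxxxxxxxxxxxxxxxxxxxxxxxxxxxxxxxxxxxxxxxxxxxxxxxxxxxxxxxxxxxxxxxxxxxxxxxxxxxxxxxxxxxxxxxxxxxxxxxxxxxxxxxxxxxxxxxxxxxxxxxxxxxxxxxxxxxxxxxxxxxxxxxxxxxxxxxxxxxxxxxxxxxxxxxxxxxxxxxxxxxxxxxxxxxxxxxxxxxxxxxxxxxxxx' for status violates CHECK (length(status) <= 100).

fails (CHECK on status)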